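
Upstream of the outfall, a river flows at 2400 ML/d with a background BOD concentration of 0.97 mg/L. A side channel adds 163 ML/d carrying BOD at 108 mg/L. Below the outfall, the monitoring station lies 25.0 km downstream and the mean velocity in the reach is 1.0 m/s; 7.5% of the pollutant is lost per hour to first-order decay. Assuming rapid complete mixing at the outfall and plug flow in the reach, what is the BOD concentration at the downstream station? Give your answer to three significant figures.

4.53 mg/L

Flow-weighted average: C = (2400·0.9700 + 163.0·108.0) / 2563 = 19930/2563 = 7.777 mg/L.
Travel time t = 25.0·1000 / 1.0 = 25000 s = 6.944 h.
7.5%/h lost → k = −ln(1 − 0.075) = 0.07796 h⁻¹.
Decay over the reach: 7.777·exp(−kt) = 7.777·0.5819 = 4.526 mg/L.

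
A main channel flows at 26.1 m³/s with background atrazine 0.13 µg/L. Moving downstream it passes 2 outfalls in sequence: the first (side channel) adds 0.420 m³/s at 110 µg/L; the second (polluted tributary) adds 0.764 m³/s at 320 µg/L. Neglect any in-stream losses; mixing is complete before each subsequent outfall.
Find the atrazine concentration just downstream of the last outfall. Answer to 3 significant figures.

Outfall 1: combined Q = 26.52 m³/s; C = (26.10·0.1300 + 0.4200·110.0)/26.52 = 1.870 µg/L.
Outfall 2: combined Q = 27.28 m³/s; C = (26.52·1.870 + 0.7640·320.0)/27.28 = 10.78 µg/L.

10.8 µg/L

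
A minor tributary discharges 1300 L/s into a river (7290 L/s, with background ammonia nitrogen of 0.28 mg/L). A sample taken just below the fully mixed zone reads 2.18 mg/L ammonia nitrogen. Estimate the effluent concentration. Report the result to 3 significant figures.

12.8 mg/L

Mass balance: 7290·0.2800 + 1300·Cₑ = 8590·2.180
→ Cₑ = (8590·2.180 − 7290·0.2800) / 1300 = 12.83 mg/L.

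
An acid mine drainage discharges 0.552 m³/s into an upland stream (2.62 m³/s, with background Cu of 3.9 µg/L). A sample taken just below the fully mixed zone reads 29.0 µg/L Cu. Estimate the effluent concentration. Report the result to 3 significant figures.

148 µg/L

Mass balance: 2.620·3.900 + 0.5520·Cₑ = 3.172·29.00
→ Cₑ = (3.172·29.00 − 2.620·3.900) / 0.5520 = 148.1 µg/L.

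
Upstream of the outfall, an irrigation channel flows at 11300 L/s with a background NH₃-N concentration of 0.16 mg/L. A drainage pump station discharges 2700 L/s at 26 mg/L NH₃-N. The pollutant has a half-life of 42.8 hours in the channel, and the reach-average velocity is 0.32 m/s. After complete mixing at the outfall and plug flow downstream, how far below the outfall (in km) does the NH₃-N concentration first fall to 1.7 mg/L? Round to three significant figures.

78.8 km

Mixed concentration C = ΣQC/ΣQ = (11300·0.1600 + 2700·26.00) / 14000 = 72010/14000 = 5.143 mg/L.
Half-life 42.8 h → k = ln 2 / 42.8 = 0.01620 h⁻¹ = 0.3887 d⁻¹.
Set 5.143·exp(−k·t) = 1.7 → t = ln(5.143/1.7)/k = 246100 s = 68.36 h.
Distance = v·t = 0.32·246100 = 78750 m = 78.75 km.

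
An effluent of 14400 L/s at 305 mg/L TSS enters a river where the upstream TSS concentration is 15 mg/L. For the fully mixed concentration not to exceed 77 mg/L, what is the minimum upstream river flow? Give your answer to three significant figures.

Set C_mix = 77: (Q·15.00 + 14400·305.0) / (Q + 14400) = 77
→ Q = 14400·(305.0 − 77)/(77 − 15.00) = 52950 L/s.

53000 L/s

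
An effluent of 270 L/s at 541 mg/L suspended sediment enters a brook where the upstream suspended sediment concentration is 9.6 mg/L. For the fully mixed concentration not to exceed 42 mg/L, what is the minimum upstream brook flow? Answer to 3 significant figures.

4160 L/s

Set C_mix = 42: (Q·9.600 + 270.0·541.0) / (Q + 270.0) = 42
→ Q = 270.0·(541.0 − 42)/(42 − 9.600) = 4158 L/s.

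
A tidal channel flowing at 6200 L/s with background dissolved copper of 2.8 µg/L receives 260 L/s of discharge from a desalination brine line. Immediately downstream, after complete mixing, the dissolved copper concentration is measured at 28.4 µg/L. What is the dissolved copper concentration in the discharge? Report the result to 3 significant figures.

639 µg/L

Mass balance: 6200·2.800 + 260.0·Cₑ = 6460·28.40
→ Cₑ = (6460·28.40 − 6200·2.800) / 260.0 = 638.9 µg/L.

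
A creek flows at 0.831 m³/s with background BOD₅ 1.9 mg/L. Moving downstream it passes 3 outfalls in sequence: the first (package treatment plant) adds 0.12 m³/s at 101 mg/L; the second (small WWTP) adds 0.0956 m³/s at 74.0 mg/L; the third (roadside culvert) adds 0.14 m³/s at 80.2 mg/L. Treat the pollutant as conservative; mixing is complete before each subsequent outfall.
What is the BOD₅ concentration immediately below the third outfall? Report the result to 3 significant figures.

27.0 mg/L

After outfall 1: Q = 0.8310 + 0.1200 = 0.9510 m³/s; C = (0.8310·1.900 + 0.1200·101.0)/0.9510 = 14.40 mg/L.
After outfall 2: Q = 0.9510 + 0.09560 = 1.047 m³/s; C = (0.9510·14.40 + 0.09560·74.00)/1.047 = 19.85 mg/L.
After outfall 3: Q = 1.047 + 0.1400 = 1.187 m³/s; C = (1.047·19.85 + 0.1400·80.20)/1.187 = 26.97 mg/L.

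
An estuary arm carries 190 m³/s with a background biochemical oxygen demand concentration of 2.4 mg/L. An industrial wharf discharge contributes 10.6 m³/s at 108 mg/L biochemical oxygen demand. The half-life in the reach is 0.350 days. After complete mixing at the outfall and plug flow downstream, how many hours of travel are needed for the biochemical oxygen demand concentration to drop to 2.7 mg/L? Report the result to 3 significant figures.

Mixed concentration C = ΣQC/ΣQ = (190.0·2.400 + 10.60·108.0) / 200.6 = 1601/200.6 = 7.980 mg/L.
Half-life 0.350 d → k = ln 2 / 0.350 = 1.980 d⁻¹.
7.980·exp(−k·t) = 2.7 → t = ln(7.980/2.7)/k = 47280 s = 13.13 h.

13.1 h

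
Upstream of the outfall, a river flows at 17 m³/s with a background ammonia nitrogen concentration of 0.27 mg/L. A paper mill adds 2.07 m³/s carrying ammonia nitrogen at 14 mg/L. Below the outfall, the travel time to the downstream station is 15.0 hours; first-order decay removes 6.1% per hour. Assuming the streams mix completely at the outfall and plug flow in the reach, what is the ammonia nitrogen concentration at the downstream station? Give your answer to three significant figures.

0.685 mg/L

Mass balance: C = (17.00·0.2700 + 2.070·14.00) / 19.07 = 33.57/19.07 = 1.760 mg/L.
6.1%/h lost → k = −ln(1 − 0.061) = 0.06294 h⁻¹.
After decay, C = 1.760 × e^(−kt) = 1.760 × 0.3890 = 0.6848 mg/L.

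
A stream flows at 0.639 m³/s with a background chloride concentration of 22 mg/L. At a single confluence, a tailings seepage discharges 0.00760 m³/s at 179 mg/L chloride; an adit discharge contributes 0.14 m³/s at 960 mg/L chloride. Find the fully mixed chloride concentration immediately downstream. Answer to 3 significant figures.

190 mg/L

Mass balance: C = (0.6390·22.00 + 0.007600·179.0 + 0.1400·960.0) / 0.7866 = 149.8/0.7866 = 190.5 mg/L.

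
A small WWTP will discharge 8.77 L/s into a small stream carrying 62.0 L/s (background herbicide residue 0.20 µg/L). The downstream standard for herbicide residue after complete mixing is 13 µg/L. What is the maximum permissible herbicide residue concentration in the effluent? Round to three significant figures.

103 µg/L

At the limit, (Qr·Cr + Qe·Cₑ)/(Qr + Qe) = 13:
Cₑ = (70.77·13 − 62.00·0.2000) / 8.770 = 103.5 µg/L.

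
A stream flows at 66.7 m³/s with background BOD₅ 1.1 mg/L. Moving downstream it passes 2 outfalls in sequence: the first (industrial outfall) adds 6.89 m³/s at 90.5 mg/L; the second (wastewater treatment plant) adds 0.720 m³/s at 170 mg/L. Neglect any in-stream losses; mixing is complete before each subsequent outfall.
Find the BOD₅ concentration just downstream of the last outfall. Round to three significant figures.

After outfall 1: Q = 66.70 + 6.890 = 73.59 m³/s; C = (66.70·1.100 + 6.890·90.50)/73.59 = 9.470 mg/L.
After outfall 2: Q = 73.59 + 0.7200 = 74.31 m³/s; C = (73.59·9.470 + 0.7200·170.0)/74.31 = 11.03 mg/L.

11.0 mg/L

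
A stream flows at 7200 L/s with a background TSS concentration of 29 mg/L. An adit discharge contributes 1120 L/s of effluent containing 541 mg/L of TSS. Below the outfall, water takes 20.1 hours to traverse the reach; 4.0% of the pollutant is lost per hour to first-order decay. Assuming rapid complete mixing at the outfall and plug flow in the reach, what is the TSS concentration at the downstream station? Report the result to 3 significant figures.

43.1 mg/L

After mixing, C = (7200·29.00 + 1120·541.0) / 8320 = 814700/8320 = 97.92 mg/L.
4.0%/h lost → k = −ln(1 − 0.04) = 0.04082 h⁻¹.
Applying C = C₀e^(−kt): 97.92 × 0.4402 = 43.11 mg/L.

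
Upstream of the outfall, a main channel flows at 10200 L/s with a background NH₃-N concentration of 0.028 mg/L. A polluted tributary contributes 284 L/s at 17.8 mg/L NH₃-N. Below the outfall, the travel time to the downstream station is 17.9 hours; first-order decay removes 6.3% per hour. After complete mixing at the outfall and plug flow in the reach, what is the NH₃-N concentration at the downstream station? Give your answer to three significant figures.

0.159 mg/L

After mixing, C = (10200·0.02800 + 284.0·17.80) / 10480 = 5341/10480 = 0.5094 mg/L.
6.3%/h lost → k = −ln(1 − 0.063) = 0.06507 h⁻¹.
Decay over the reach: 0.5094·exp(−kt) = 0.5094·0.3120 = 0.1589 mg/L.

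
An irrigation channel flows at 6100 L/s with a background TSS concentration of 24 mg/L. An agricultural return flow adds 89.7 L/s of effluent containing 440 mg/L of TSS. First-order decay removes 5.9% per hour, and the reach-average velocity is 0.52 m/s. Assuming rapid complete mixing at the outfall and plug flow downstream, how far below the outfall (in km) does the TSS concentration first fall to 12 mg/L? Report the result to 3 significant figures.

28.2 km

Flow-weighted average: C = (6100·24.00 + 89.70·440.0) / 6190 = 185900/6190 = 30.03 mg/L.
5.9%/h lost → k = −ln(1 − 0.059) = 0.06081 h⁻¹.
Set 30.03·exp(−k·t) = 12 → t = ln(30.03/12)/k = 54300 s = 15.08 h.
Distance = v·t = 0.52·54300 = 28240 m = 28.24 km.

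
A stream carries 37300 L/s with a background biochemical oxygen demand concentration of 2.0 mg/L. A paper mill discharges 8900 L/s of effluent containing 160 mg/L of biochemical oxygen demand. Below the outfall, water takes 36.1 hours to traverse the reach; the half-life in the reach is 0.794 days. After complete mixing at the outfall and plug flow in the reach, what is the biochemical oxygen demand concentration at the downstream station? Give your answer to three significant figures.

8.73 mg/L

Flow-weighted average: C = (37300·2.000 + 8900·160.0) / 46200 = 1499000/46200 = 32.44 mg/L.
Half-life 0.794 d → k = ln 2 / 0.794 = 0.8730 d⁻¹.
First-order decay: C = 32.44·exp(−k·t) = 32.44·0.2690 = 8.725 mg/L.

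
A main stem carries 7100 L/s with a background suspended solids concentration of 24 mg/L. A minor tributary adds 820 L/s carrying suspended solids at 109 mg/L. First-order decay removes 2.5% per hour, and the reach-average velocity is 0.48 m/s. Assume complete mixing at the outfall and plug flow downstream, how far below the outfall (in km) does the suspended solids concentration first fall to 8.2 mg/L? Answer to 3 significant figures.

94.6 km

Conservation of mass: C = (7100·24.00 + 820.0·109.0) / 7920 = 259800/7920 = 32.80 mg/L.
2.5%/h lost → k = −ln(1 − 0.025) = 0.02532 h⁻¹.
Set 32.80·exp(−k·t) = 8.2 → t = ln(32.80/8.2)/k = 197100 s = 54.76 h.
Distance = v·t = 0.48·197100 = 94620 m = 94.62 km.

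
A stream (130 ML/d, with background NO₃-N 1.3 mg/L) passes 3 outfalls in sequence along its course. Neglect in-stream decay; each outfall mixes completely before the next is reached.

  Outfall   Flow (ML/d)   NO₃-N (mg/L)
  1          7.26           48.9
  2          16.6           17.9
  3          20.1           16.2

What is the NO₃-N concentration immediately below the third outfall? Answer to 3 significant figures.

6.59 mg/L

Below outfall 1: Q → 137.3 ML/d, C = (130.0·1.300 + 7.260·48.90)/137.3 = 3.818 mg/L.
Below outfall 2: Q → 153.9 ML/d, C = (137.3·3.818 + 16.60·17.90)/153.9 = 5.337 mg/L.
Below outfall 3: Q → 174.0 ML/d, C = (153.9·5.337 + 20.10·16.20)/174.0 = 6.592 mg/L.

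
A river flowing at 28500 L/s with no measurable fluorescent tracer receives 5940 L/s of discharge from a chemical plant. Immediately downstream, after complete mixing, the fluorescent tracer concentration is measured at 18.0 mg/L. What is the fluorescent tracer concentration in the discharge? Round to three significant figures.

Mass balance: 28500·0 + 5940·Cₑ = 34440·18.00
→ Cₑ = (34440·18.00 − 28500·0) / 5940 = 104.4 mg/L.

104 mg/L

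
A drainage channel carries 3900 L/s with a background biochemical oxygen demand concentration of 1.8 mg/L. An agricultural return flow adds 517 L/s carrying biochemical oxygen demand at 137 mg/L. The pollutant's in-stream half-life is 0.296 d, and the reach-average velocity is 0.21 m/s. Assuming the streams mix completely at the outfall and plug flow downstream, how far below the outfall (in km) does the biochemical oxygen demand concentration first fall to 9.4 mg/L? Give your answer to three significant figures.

After mixing, C = (3900·1.800 + 517.0·137.0) / 4417 = 77850/4417 = 17.62 mg/L.
Half-life 0.296 d → k = ln 2 / 0.296 = 2.342 d⁻¹.
Set 17.62·exp(−k·t) = 9.4 → t = ln(17.62/9.4)/k = 23190 s = 6.442 h.
Distance = v·t = 0.21·23190 = 4871 m = 4.871 km.

4.87 km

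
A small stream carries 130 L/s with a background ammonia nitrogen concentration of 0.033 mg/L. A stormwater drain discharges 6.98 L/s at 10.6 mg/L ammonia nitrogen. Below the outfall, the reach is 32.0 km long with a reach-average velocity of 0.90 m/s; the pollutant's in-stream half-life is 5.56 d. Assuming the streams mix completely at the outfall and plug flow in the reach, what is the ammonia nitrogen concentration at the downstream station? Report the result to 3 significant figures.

Mixed concentration C = ΣQC/ΣQ = (130.0·0.03300 + 6.980·10.60) / 137.0 = 78.28/137.0 = 0.5715 mg/L.
Travel time t = 32.0·1000 / 0.90 = 35560 s = 9.877 h.
Half-life 5.56 d → k = ln 2 / 5.56 = 0.1247 d⁻¹.
After decay, C = 0.5715 × e^(−kt) = 0.5715 × 0.9500 = 0.5429 mg/L.

0.543 mg/L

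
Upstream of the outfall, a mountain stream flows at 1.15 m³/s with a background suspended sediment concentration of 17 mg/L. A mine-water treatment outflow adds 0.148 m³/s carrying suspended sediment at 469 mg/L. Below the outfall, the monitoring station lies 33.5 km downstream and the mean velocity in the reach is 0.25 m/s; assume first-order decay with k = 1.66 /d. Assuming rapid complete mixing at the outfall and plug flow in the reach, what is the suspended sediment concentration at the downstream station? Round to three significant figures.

5.22 mg/L

After mixing, C = (1.150·17.00 + 0.1480·469.0) / 1.298 = 88.96/1.298 = 68.54 mg/L.
Travel time t = 33.5·1000 / 0.25 = 134000 s = 37.22 h.
After decay, C = 68.54 × e^(−kt) = 68.54 × 0.07619 = 5.222 mg/L.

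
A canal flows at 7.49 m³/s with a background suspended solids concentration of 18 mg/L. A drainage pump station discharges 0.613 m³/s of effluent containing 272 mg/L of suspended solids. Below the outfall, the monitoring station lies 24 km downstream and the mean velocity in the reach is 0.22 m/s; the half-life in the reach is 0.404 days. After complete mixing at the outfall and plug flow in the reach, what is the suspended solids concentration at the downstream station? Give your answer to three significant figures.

4.26 mg/L

Mass balance: C = (7.490·18.00 + 0.6130·272.0) / 8.103 = 301.6/8.103 = 37.22 mg/L.
Travel time t = 24·1000 / 0.22 = 109100 s = 30.30 h.
Half-life 0.404 d → k = ln 2 / 0.404 = 1.716 d⁻¹.
First-order decay: C = 37.22·exp(−k·t) = 37.22·0.1146 = 4.265 mg/L.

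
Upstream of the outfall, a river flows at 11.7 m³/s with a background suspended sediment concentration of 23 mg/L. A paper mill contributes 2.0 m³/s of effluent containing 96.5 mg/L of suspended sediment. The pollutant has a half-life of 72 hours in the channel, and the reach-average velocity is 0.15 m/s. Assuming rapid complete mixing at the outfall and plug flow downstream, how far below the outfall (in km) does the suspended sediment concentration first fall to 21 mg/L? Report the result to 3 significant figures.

Mass balance: C = (11.70·23.00 + 2.000·96.50) / 13.70 = 462.1/13.70 = 33.73 mg/L.
Half-life 72 h → k = ln 2 / 72 = 0.009627 h⁻¹ = 0.2310 d⁻¹.
Set 33.73·exp(−k·t) = 21 → t = ln(33.73/21)/k = 177200 s = 49.22 h.
Distance = v·t = 0.15·177200 = 26580 m = 26.58 km.

26.6 km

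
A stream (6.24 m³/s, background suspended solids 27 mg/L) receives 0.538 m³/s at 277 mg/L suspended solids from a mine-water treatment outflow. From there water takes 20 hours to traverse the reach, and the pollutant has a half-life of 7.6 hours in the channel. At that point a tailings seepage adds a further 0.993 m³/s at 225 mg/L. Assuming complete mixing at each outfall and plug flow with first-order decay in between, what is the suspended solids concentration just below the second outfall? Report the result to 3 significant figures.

35.3 mg/L

Mixed concentration C = ΣQC/ΣQ = (6.240·27.00 + 0.5380·277.0) / 6.778 = 317.5/6.778 = 46.84 mg/L; combined flow 6.778 m³/s.
Half-life 7.6 h → k = ln 2 / 7.6 = 0.09120 h⁻¹ = 2.189 d⁻¹.
After decay, C = 46.84 × e^(−kt) = 46.84 × 0.1614 = 7.559 mg/L.
Second outfall: C = (6.778·7.559 + 0.9930·225.0)/7.771 = 35.34 mg/L.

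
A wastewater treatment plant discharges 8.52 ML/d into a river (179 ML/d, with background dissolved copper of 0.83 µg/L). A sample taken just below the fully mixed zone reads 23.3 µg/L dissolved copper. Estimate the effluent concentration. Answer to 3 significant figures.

Mass balance: 179.0·0.8300 + 8.520·Cₑ = 187.5·23.30
→ Cₑ = (187.5·23.30 − 179.0·0.8300) / 8.520 = 495.4 µg/L.

495 µg/L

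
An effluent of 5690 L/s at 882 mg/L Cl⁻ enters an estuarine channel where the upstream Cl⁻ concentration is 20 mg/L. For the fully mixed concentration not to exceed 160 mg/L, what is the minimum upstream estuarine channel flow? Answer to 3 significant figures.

Set C_mix = 160: (Q·20.00 + 5690·882.0) / (Q + 5690) = 160
→ Q = 5690·(882.0 − 160)/(160 − 20.00) = 29340 L/s.

29300 L/s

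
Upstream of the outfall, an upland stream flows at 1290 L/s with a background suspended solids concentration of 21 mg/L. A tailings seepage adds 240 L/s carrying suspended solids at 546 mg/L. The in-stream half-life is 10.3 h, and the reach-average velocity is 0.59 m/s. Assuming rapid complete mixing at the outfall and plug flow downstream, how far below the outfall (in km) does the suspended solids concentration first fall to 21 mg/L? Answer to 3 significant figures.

50.3 km

Conservation of mass: C = (1290·21.00 + 240.0·546.0) / 1530 = 158100/1530 = 103.4 mg/L.
Half-life 10.3 h → k = ln 2 / 10.3 = 0.06730 h⁻¹ = 1.615 d⁻¹.
Set 103.4·exp(−k·t) = 21 → t = ln(103.4/21)/k = 85250 s = 23.68 h.
Distance = v·t = 0.59·85250 = 50300 m = 50.30 km.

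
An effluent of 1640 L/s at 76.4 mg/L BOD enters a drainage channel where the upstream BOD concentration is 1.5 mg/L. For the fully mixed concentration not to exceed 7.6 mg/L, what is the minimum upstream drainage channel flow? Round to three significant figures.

18500 L/s

Set C_mix = 7.6: (Q·1.500 + 1640·76.40) / (Q + 1640) = 7.6
→ Q = 1640·(76.40 − 7.6)/(7.6 − 1.500) = 18500 L/s.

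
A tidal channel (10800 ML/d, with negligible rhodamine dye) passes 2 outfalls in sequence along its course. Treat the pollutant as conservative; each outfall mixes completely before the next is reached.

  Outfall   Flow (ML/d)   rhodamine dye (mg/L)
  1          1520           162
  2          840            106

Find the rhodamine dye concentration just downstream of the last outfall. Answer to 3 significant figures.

25.5 mg/L

Outfall 1: combined Q = 12320 ML/d; C = (10800·0 + 1520·162.0)/12320 = 19.99 mg/L.
Outfall 2: combined Q = 13160 ML/d; C = (12320·19.99 + 840.0·106.0)/13160 = 25.48 mg/L.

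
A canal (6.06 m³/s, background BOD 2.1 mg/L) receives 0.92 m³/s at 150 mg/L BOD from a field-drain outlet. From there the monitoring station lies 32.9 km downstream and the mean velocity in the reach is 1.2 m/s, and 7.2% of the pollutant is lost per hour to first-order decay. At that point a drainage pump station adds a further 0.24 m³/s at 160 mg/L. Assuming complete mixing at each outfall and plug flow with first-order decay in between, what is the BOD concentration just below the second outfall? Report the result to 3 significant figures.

Conservation of mass: C = (6.060·2.100 + 0.9200·150.0) / 6.980 = 150.7/6.980 = 21.59 mg/L; combined flow 6.980 m³/s.
Travel time t = 32.9·1000 / 1.2 = 27420 s = 7.616 h.
7.2%/h lost → k = −ln(1 − 0.072) = 0.07472 h⁻¹.
Applying C = C₀e^(−kt): 21.59 × 0.5660 = 12.22 mg/L.
Second outfall: C = (6.980·12.22 + 0.2400·160.0)/7.220 = 17.14 mg/L.

17.1 mg/L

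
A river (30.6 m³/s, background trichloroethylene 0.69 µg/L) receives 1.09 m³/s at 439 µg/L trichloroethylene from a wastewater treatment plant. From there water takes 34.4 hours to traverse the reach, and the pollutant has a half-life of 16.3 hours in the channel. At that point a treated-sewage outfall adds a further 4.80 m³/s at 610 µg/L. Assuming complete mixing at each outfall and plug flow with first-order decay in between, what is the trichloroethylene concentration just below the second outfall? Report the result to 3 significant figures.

Mass balance: C = (30.60·0.6900 + 1.090·439.0) / 31.69 = 499.6/31.69 = 15.77 µg/L; combined flow 31.69 m³/s.
Half-life 16.3 h → k = ln 2 / 16.3 = 0.04252 h⁻¹ = 1.021 d⁻¹.
Decay over the reach: 15.77·exp(−kt) = 15.77·0.2316 = 3.651 µg/L.
Second outfall: C = (31.69·3.651 + 4.800·610.0)/36.49 = 83.41 µg/L.

83.4 µg/L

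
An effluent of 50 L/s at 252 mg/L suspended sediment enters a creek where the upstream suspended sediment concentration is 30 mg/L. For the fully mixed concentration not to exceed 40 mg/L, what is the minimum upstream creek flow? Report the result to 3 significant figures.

Set C_mix = 40: (Q·30.00 + 50.00·252.0) / (Q + 50.00) = 40
→ Q = 50.00·(252.0 − 40)/(40 − 30.00) = 1060 L/s.

1060 L/s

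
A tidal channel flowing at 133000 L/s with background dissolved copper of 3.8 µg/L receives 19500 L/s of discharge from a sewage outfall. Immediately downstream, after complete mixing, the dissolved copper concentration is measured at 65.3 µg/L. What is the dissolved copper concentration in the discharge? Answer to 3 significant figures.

485 µg/L

Mass balance: 133000·3.800 + 19500·Cₑ = 152500·65.30
→ Cₑ = (152500·65.30 − 133000·3.800) / 19500 = 484.8 µg/L.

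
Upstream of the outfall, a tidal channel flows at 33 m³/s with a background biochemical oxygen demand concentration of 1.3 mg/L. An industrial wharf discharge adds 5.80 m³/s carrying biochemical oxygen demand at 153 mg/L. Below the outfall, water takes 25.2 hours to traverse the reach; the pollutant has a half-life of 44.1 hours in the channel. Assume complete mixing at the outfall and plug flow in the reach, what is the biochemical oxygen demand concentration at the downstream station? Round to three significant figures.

Flow-weighted average: C = (33.00·1.300 + 5.800·153.0) / 38.80 = 930.3/38.80 = 23.98 mg/L.
Half-life 44.1 h → k = ln 2 / 44.1 = 0.01572 h⁻¹ = 0.3772 d⁻¹.
Applying C = C₀e^(−kt): 23.98 × 0.6730 = 16.14 mg/L.

16.1 mg/L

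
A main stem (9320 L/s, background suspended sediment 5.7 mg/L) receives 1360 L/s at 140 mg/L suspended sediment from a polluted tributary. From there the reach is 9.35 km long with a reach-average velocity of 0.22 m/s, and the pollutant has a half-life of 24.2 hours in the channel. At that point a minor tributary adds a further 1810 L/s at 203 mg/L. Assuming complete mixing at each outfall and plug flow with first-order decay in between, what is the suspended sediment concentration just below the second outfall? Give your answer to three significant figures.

Conservation of mass: C = (9320·5.700 + 1360·140.0) / 10680 = 243500/10680 = 22.80 mg/L; combined flow 10680 L/s.
Travel time t = 9.35·1000 / 0.22 = 42500 s = 11.81 h.
Half-life 24.2 h → k = ln 2 / 24.2 = 0.02864 h⁻¹ = 0.6874 d⁻¹.
First-order decay: C = 22.80·exp(−k·t) = 22.80·0.7131 = 16.26 mg/L.
At the second outfall, C = (10680·16.26 + 1810·203.0) / (10680 + 1810) = 43.32 mg/L.

43.3 mg/L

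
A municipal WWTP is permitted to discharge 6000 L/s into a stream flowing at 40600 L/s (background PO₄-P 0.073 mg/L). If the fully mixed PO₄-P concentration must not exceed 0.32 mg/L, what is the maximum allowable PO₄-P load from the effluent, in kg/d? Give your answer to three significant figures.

Mass balance at the limit: 40600·0.07300 + 6000·Cₑ = 46600·0.32 → Cₑ = 1.991 mg/L.
6000 L/s = 6.000 m³/s. Load = 6.000 m³/s × 1.991 g/m³ × 86 400 s/d = 1032 kg/d.

1030 kg/d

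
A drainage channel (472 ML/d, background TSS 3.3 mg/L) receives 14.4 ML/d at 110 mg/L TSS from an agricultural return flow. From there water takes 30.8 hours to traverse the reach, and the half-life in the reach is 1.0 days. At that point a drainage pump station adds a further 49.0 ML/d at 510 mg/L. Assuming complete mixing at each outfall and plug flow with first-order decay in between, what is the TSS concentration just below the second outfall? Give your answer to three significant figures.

49.1 mg/L

Flow-weighted average: C = (472.0·3.300 + 14.40·110.0) / 486.4 = 3142/486.4 = 6.459 mg/L; combined flow 486.4 ML/d.
Half-life 1.0 d → k = ln 2 / 1.0 = 0.6931 d⁻¹.
First-order decay: C = 6.459·exp(−k·t) = 6.459·0.4108 = 2.654 mg/L.
Second outfall: C = (486.4·2.654 + 49.00·510.0)/535.4 = 49.09 mg/L.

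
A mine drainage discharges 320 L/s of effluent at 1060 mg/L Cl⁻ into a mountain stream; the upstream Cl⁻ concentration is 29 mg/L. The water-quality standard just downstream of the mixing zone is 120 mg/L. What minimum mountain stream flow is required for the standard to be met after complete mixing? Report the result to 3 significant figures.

Set C_mix = 120: (Q·29.00 + 320.0·1060) / (Q + 320.0) = 120
→ Q = 320.0·(1060 − 120)/(120 − 29.00) = 3305 L/s.

3310 L/s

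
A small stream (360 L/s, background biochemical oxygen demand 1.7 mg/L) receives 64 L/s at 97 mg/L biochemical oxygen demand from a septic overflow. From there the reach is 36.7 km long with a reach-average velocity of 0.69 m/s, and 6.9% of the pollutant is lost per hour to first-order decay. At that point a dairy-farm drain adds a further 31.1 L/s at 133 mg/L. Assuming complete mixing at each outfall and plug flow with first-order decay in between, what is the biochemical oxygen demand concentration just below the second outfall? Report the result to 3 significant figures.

Mass balance: C = (360.0·1.700 + 64.00·97.00) / 424.0 = 6820/424.0 = 16.08 mg/L; combined flow 424.0 L/s.
Travel time t = 36.7·1000 / 0.69 = 53190 s = 14.77 h.
6.9%/h lost → k = −ln(1 − 0.069) = 0.07150 h⁻¹.
First-order decay: C = 16.08·exp(−k·t) = 16.08·0.3477 = 5.593 mg/L.
Second outfall: C = (424.0·5.593 + 31.10·133.0)/455.1 = 14.30 mg/L.

14.3 mg/L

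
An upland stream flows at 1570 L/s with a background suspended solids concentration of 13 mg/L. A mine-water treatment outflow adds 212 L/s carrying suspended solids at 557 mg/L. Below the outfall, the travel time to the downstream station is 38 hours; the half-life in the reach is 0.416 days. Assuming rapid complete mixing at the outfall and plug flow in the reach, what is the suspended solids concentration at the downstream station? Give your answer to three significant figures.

5.56 mg/L

After mixing, C = (1570·13.00 + 212.0·557.0) / 1782 = 138500/1782 = 77.72 mg/L.
Half-life 0.416 d → k = ln 2 / 0.416 = 1.666 d⁻¹.
First-order decay: C = 77.72·exp(−k·t) = 77.72·0.07149 = 5.556 mg/L.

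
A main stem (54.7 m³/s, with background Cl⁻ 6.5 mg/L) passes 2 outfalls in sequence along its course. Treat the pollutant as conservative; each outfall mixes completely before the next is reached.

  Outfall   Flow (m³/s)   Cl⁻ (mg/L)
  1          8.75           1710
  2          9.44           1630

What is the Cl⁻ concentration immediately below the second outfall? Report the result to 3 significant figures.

421 mg/L

Below outfall 1: Q → 63.45 m³/s, C = (54.70·6.500 + 8.750·1710)/63.45 = 241.4 mg/L.
Below outfall 2: Q → 72.89 m³/s, C = (63.45·241.4 + 9.440·1630)/72.89 = 421.3 mg/L.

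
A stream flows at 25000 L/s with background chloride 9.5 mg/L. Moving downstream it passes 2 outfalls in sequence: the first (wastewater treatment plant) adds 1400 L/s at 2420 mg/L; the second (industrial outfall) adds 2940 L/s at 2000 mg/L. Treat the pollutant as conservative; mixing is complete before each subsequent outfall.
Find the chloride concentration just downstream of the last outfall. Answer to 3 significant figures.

Below outfall 1: Q → 26400 L/s, C = (25000·9.500 + 1400·2420)/26400 = 137.3 mg/L.
Below outfall 2: Q → 29340 L/s, C = (26400·137.3 + 2940·2000)/29340 = 324.0 mg/L.

324 mg/L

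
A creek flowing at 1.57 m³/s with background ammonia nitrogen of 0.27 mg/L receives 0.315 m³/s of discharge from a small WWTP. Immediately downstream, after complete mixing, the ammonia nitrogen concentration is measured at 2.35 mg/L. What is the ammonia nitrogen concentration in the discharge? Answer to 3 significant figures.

Mass balance: 1.570·0.2700 + 0.3150·Cₑ = 1.885·2.350
→ Cₑ = (1.885·2.350 − 1.570·0.2700) / 0.3150 = 12.72 mg/L.

12.7 mg/L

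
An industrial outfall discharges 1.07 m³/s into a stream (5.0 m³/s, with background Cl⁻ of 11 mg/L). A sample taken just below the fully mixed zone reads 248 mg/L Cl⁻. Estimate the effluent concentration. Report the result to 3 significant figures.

1360 mg/L

Mass balance: 5.000·11.00 + 1.070·Cₑ = 6.070·248.0
→ Cₑ = (6.070·248.0 − 5.000·11.00) / 1.070 = 1355 mg/L.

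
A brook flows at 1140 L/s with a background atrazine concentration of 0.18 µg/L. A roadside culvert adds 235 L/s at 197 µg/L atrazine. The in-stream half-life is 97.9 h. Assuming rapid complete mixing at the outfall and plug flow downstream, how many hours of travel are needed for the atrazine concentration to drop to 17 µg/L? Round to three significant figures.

Conservation of mass: C = (1140·0.1800 + 235.0·197.0) / 1375 = 46500/1375 = 33.82 µg/L.
Half-life 97.9 h → k = ln 2 / 97.9 = 0.007080 h⁻¹ = 0.1699 d⁻¹.
33.82·exp(−k·t) = 17 → t = ln(33.82/17)/k = 349700 s = 97.14 h.

97.1 h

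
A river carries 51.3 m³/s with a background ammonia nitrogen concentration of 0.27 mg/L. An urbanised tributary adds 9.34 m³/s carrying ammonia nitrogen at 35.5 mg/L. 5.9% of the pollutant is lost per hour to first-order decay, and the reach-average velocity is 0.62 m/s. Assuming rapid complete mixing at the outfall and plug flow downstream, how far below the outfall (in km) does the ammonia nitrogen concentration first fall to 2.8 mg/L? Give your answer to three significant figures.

Flow-weighted average: C = (51.30·0.2700 + 9.340·35.50) / 60.64 = 345.4/60.64 = 5.696 mg/L.
5.9%/h lost → k = −ln(1 − 0.059) = 0.06081 h⁻¹.
Set 5.696·exp(−k·t) = 2.8 → t = ln(5.696/2.8)/k = 42040 s = 11.68 h.
Distance = v·t = 0.62·42040 = 26070 m = 26.07 km.

26.1 km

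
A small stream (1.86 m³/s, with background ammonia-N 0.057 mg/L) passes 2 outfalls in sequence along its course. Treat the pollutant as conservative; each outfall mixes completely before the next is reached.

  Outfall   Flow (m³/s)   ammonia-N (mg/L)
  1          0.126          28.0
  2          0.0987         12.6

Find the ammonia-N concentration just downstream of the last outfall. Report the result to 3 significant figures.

2.34 mg/L

Below outfall 1: Q → 1.986 m³/s, C = (1.860·0.05700 + 0.1260·28.00)/1.986 = 1.830 mg/L.
Below outfall 2: Q → 2.085 m³/s, C = (1.986·1.830 + 0.09870·12.60)/2.085 = 2.340 mg/L.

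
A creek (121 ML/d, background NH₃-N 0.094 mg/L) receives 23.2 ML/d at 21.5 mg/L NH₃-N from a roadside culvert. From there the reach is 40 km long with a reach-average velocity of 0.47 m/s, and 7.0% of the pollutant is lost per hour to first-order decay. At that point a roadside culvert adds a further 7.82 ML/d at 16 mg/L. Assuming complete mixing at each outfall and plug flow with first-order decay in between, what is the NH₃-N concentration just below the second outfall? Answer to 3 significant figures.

Flow-weighted average: C = (121.0·0.09400 + 23.20·21.50) / 144.2 = 510.2/144.2 = 3.538 mg/L; combined flow 144.2 ML/d.
Travel time t = 40·1000 / 0.47 = 85110 s = 23.64 h.
7.0%/h lost → k = −ln(1 − 0.07) = 0.07257 h⁻¹.
Applying C = C₀e^(−kt): 3.538 × 0.1799 = 0.6363 mg/L.
Second outfall: C = (144.2·0.6363 + 7.820·16.00)/152.0 = 1.427 mg/L.

1.43 mg/L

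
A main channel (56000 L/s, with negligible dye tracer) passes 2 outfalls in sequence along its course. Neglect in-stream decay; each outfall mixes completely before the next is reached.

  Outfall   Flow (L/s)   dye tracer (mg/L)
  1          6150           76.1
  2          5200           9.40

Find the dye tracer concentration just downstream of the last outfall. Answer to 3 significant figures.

Below outfall 1: Q → 62150 L/s, C = (56000·0 + 6150·76.10)/62150 = 7.530 mg/L.
Below outfall 2: Q → 67350 L/s, C = (62150·7.530 + 5200·9.400)/67350 = 7.675 mg/L.

7.67 mg/L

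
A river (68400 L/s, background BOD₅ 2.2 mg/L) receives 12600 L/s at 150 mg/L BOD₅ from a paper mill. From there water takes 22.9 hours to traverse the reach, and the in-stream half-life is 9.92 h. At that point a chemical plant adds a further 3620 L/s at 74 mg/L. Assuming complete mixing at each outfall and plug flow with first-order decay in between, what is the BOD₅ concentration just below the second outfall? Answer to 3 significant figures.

8.03 mg/L

Flow-weighted average: C = (68400·2.200 + 12600·150.0) / 81000 = 2040000/81000 = 25.19 mg/L; combined flow 81000 L/s.
Half-life 9.92 h → k = ln 2 / 9.92 = 0.06987 h⁻¹ = 1.677 d⁻¹.
Decay over the reach: 25.19·exp(−kt) = 25.19·0.2019 = 5.085 mg/L.
Second outfall: C = (81000·5.085 + 3620·74.00)/84620 = 8.034 mg/L.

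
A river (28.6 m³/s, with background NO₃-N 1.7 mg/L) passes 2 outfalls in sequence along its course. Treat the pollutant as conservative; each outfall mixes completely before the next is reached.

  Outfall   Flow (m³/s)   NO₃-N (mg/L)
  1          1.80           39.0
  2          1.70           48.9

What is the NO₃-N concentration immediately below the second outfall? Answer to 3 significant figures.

After outfall 1: Q = 28.60 + 1.800 = 30.40 m³/s; C = (28.60·1.700 + 1.800·39.00)/30.40 = 3.909 mg/L.
After outfall 2: Q = 30.40 + 1.700 = 32.10 m³/s; C = (30.40·3.909 + 1.700·48.90)/32.10 = 6.291 mg/L.

6.29 mg/L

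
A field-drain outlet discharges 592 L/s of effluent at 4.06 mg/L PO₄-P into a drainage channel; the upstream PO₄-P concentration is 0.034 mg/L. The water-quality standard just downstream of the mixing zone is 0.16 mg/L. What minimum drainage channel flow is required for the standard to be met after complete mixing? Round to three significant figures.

18300 L/s

Set C_mix = 0.16: (Q·0.03400 + 592.0·4.060) / (Q + 592.0) = 0.16
→ Q = 592.0·(4.060 − 0.16)/(0.16 − 0.03400) = 18320 L/s.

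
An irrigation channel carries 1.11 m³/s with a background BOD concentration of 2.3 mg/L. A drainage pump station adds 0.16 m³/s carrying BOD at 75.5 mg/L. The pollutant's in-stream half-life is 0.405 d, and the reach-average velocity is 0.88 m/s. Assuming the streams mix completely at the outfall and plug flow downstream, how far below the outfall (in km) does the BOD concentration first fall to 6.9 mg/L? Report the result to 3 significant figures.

Mass balance: C = (1.110·2.300 + 0.1600·75.50) / 1.270 = 14.63/1.270 = 11.52 mg/L.
Half-life 0.405 d → k = ln 2 / 0.405 = 1.711 d⁻¹.
Set 11.52·exp(−k·t) = 6.9 → t = ln(11.52/6.9)/k = 25880 s = 7.190 h.
Distance = v·t = 0.88·25880 = 22780 m = 22.78 km.

22.8 km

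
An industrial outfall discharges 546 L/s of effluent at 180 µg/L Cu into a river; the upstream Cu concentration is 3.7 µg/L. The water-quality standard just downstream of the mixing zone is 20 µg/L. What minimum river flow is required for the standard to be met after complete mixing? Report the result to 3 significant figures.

5360 L/s

Set C_mix = 20: (Q·3.700 + 546.0·180.0) / (Q + 546.0) = 20
→ Q = 546.0·(180.0 − 20)/(20 − 3.700) = 5360 L/s.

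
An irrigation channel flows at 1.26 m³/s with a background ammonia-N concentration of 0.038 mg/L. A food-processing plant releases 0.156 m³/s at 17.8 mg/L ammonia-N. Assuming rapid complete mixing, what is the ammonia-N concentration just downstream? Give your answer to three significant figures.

1.99 mg/L

Flow-weighted average: C = (1.260·0.03800 + 0.1560·17.80) / 1.416 = 2.825/1.416 = 1.995 mg/L.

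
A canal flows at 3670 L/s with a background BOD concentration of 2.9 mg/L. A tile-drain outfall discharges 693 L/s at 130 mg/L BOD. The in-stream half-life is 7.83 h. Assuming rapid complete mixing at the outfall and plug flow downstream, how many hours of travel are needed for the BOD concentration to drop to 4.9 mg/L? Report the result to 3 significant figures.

17.5 h

Mass balance: C = (3670·2.900 + 693.0·130.0) / 4363 = 100700/4363 = 23.09 mg/L.
Half-life 7.83 h → k = ln 2 / 7.83 = 0.08852 h⁻¹ = 2.125 d⁻¹.
23.09·exp(−k·t) = 4.9 → t = ln(23.09/4.9)/k = 63040 s = 17.51 h.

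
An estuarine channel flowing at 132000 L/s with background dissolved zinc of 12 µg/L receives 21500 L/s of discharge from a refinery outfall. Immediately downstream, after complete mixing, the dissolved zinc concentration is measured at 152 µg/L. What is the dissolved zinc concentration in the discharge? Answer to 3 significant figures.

1010 µg/L

Mass balance: 132000·12.00 + 21500·Cₑ = 153500·152.0
→ Cₑ = (153500·152.0 − 132000·12.00) / 21500 = 1012 µg/L.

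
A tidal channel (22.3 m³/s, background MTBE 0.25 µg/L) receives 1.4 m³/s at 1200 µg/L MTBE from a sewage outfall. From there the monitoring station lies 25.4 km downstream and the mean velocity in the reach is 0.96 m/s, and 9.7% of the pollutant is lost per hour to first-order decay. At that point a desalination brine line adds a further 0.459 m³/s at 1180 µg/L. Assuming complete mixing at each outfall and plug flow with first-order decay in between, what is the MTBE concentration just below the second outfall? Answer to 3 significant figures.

After mixing, C = (22.30·0.2500 + 1.400·1200) / 23.70 = 1686/23.70 = 71.12 µg/L; combined flow 23.70 m³/s.
Travel time t = 25.4·1000 / 0.96 = 26460 s = 7.350 h.
9.7%/h lost → k = −ln(1 − 0.097) = 0.1020 h⁻¹.
Applying C = C₀e^(−kt): 71.12 × 0.4724 = 33.60 µg/L.
Second outfall: C = (23.70·33.60 + 0.4590·1180)/24.16 = 55.38 µg/L.

55.4 µg/L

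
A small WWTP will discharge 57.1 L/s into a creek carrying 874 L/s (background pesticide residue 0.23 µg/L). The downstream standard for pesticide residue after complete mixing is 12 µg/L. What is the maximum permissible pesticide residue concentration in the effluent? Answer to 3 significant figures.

192 µg/L

At the limit, (Qr·Cr + Qe·Cₑ)/(Qr + Qe) = 12:
Cₑ = (931.1·12 − 874.0·0.2300) / 57.10 = 192.2 µg/L.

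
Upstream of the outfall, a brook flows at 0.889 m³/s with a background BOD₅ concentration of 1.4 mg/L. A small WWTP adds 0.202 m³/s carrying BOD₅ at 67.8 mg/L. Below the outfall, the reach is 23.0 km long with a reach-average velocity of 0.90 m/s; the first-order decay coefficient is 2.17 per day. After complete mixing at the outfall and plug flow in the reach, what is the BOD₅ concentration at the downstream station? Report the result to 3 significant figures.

After mixing, C = (0.8890·1.400 + 0.2020·67.80) / 1.091 = 14.94/1.091 = 13.69 mg/L.
Travel time t = 23.0·1000 / 0.90 = 25560 s = 7.099 h.
First-order decay: C = 13.69·exp(−k·t) = 13.69·0.5263 = 7.207 mg/L.

7.21 mg/L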